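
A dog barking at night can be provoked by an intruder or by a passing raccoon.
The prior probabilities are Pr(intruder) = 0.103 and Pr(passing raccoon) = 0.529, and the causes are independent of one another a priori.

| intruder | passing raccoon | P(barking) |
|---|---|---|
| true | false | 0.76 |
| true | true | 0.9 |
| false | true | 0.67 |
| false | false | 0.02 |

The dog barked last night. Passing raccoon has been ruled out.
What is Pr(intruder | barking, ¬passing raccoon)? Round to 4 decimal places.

P(barking | ¬passing raccoon) = 0.02·0.897 + 0.76·0.103 = 0.017940 + 0.078280 = 0.096220
The intruder-present share is 0.76·0.103 = 0.078280.
Hence the posterior is 0.078280/0.096220 ≈ 0.8136.

Pr(intruder | barking, ¬passing raccoon) ≈ 0.8136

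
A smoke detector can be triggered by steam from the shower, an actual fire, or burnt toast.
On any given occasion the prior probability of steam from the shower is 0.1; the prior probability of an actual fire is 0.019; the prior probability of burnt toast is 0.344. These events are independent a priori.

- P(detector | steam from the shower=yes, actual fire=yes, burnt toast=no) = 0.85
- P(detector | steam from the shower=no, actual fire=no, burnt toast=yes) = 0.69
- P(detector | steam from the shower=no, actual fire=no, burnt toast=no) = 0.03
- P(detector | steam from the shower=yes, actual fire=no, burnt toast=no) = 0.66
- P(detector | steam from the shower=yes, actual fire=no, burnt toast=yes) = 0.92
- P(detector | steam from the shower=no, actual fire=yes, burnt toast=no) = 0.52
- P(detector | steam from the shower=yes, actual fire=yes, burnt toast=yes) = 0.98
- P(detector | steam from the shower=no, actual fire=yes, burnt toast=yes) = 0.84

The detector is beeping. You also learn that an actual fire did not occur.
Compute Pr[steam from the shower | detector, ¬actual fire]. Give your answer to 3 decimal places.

P(detector | ¬actual fire) = 0.03×0.9×0.656 + 0.69×0.9×0.344 + 0.66×0.1×0.656 + 0.92×0.1×0.344 = 0.017712 + 0.213624 + 0.043296 + 0.031648 = 0.306280
Of this, 0.074944 comes from 0.043296 + 0.031648 (the steam from the shower=true cases).
So P(steam from the shower | detector, ¬actual fire) = 0.074944/0.306280 ≈ 0.245.

Pr[steam from the shower | detector, ¬actual fire] ≈ 0.245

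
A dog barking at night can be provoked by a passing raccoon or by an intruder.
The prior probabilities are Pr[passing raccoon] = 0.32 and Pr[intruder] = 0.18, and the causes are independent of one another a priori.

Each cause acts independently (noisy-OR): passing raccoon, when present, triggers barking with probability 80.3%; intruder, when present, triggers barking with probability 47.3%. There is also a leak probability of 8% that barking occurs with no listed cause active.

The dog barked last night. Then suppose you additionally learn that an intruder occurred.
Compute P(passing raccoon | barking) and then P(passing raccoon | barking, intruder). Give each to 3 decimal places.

P(passing raccoon | barking) ≈ 0.713; P(passing raccoon | barking, intruder) ≈ 0.452

Under noisy-OR, P(barking | causes) = 1 − (1−0.08)·∏(1−qᵢ) over the active causes.
By total probability over the 4 (passing raccoon, intruder) configurations:
  P(barking) = 0.08*0.68*0.82 + 0.51516*0.68*0.18 + 0.81876*0.32*0.82 + 0.904487*0.32*0.18
        = 0.044608 + 0.063056 + 0.214843 + 0.052098 = 0.374605
The terms with passing raccoon present sum to 0.266941, so
  P(passing raccoon | barking) = 0.266941 / 0.374605 ≈ 0.713

Now condition on the additional information:
Enumerate both values of passing raccoon and weight by the priors:
  P(barking | intruder) = 0.51516·0.68 + 0.904487·0.32
        = 0.350309 + 0.289436 = 0.639745
Keeping only the passing raccoon-present terms gives 0.289436, so
  P(passing raccoon | barking, intruder) = 0.289436 / 0.639745 ≈ 0.452
— intruder explains away the evidence for passing raccoon.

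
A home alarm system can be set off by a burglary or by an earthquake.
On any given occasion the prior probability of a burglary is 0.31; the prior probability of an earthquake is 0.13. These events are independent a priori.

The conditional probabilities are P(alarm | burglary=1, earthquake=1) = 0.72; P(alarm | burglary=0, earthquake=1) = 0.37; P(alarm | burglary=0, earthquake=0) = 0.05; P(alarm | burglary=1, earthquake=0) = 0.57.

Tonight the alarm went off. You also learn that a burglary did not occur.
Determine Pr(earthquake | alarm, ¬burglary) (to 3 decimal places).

Pr(earthquake | alarm, ¬burglary) ≈ 0.525

Enumerate both values of earthquake and weight by the priors:
  P(alarm | ¬burglary) = 0.05·0.87 + 0.37·0.13
        = 0.043500 + 0.048100 = 0.091600
Keeping only the earthquake-present terms gives 0.048100, so
  P(earthquake | alarm, ¬burglary) = 0.048100 / 0.091600 ≈ 0.525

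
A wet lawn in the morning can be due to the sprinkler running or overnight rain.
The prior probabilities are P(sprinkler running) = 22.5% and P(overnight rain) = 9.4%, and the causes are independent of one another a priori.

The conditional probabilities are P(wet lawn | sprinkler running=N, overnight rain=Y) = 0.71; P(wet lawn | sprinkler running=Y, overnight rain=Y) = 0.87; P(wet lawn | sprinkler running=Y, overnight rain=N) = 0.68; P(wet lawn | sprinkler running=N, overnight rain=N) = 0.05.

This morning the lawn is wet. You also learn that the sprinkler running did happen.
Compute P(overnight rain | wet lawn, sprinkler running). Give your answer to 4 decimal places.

Enumerate both values of overnight rain and weight by the priors:
  P(wet lawn | sprinkler running) = 0.68·0.906 + 0.87·0.094
        = 0.616080 + 0.081780 = 0.697860
The terms with overnight rain present sum to 0.081780, so
  P(overnight rain | wet lawn, sprinkler running) = 0.081780 / 0.697860 ≈ 0.1172

P(overnight rain | wet lawn, sprinkler running) ≈ 0.1172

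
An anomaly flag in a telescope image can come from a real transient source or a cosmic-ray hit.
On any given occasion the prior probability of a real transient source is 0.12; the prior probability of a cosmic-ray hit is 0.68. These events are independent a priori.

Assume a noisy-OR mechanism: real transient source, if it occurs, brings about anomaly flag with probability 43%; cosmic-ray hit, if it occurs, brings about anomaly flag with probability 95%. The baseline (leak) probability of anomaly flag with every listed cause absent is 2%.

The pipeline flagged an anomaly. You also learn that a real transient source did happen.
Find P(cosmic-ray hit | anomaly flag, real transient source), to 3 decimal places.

Under noisy-OR, P(anomaly flag | causes) = 1 − (1−0.02)·∏(1−qᵢ) over the active causes.
For the numerator, keep only cosmic-ray hit=true terms: 0.97207×0.68 = 0.661008
Denominator P(anomaly flag | real transient source): 0.4414×0.32 + 0.97207×0.68 = 0.802256
P(cosmic-ray hit | anomaly flag, real transient source) = 0.661008/0.802256 ≈ 0.824

P(cosmic-ray hit | anomaly flag, real transient source) ≈ 0.824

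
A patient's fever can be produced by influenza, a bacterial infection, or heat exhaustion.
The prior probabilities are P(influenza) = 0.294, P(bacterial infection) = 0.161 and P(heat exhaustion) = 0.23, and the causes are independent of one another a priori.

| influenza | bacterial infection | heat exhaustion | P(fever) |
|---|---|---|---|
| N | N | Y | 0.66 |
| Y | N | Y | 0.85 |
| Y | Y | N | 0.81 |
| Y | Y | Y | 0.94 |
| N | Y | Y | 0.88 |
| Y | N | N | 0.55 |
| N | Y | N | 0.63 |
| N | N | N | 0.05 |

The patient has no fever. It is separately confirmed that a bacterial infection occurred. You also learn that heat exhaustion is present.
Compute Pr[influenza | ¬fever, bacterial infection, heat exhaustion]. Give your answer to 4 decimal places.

For the numerator, keep only influenza=true terms: 0.06*0.294 = 0.017640
Normalizer over all consistent configurations: 0.12*0.706 + 0.06*0.294 = 0.102360
Posterior = 0.017640 / 0.102360 ≈ 0.1723

Pr[influenza | ¬fever, bacterial infection, heat exhaustion] ≈ 0.1723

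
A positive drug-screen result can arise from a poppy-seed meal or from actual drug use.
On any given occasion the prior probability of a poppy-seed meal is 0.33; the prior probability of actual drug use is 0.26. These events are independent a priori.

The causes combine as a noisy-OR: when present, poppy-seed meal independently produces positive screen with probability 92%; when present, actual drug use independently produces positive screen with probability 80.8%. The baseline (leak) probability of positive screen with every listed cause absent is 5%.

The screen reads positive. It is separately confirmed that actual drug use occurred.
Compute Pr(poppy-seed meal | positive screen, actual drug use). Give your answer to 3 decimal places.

Under noisy-OR, P(positive screen | causes) = 1 − (1−0.05)·∏(1−qᵢ) over the active causes.
Numerator (weight on configurations with poppy-seed meal): 0.985408*0.33 = 0.325185
Normalizer over all consistent configurations: 0.8176*0.67 + 0.985408*0.33 = 0.872977
Posterior = 0.325185 / 0.872977 ≈ 0.373

Pr(poppy-seed meal | positive screen, actual drug use) ≈ 0.373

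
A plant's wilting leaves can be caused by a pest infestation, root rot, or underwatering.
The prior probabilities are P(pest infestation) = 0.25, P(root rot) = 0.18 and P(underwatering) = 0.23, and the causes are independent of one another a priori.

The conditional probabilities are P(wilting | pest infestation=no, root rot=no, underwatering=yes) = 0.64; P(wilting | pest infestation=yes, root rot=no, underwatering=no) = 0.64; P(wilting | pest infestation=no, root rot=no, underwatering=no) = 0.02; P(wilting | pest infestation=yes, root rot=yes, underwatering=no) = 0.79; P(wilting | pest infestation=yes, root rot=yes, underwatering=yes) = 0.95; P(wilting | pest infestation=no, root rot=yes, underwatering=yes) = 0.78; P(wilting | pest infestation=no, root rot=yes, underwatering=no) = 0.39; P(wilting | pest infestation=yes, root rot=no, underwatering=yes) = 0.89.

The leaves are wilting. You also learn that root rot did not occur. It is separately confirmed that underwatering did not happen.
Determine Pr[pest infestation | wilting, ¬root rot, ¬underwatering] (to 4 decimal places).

Pr[pest infestation | wilting, ¬root rot, ¬underwatering] ≈ 0.9143

P(wilting | ¬root rot, ¬underwatering) = 0.02×0.75 + 0.64×0.25 = 0.015000 + 0.160000 = 0.175000
Restricting to configurations with pest infestation present: 0.64×0.25 = 0.160000.
Hence the posterior is 0.160000/0.175000 ≈ 0.9143.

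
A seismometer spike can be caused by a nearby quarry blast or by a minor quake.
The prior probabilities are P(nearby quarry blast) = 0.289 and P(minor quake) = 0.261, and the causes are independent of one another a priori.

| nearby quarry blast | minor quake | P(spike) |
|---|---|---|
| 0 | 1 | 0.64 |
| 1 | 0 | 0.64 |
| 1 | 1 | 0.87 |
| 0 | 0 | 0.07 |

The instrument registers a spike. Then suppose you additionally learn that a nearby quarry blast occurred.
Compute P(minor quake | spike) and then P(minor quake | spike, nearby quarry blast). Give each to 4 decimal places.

P(minor quake | spike) ≈ 0.5153; P(minor quake | spike, nearby quarry blast) ≈ 0.3244

Sum P(spike|·) weighted by the priors over the 4 (nearby quarry blast, minor quake) configurations:
  P(spike) = 0.07·0.711·0.739 + 0.64·0.711·0.261 + 0.64·0.289·0.739 + 0.87·0.289·0.261
        = 0.036780 + 0.118765 + 0.136685 + 0.065623 = 0.357853
The terms with minor quake present sum to 0.184388, so
  P(minor quake | spike) = 0.184388 / 0.357853 ≈ 0.5153

Now also conditioning on nearby quarry blast=true:
P(spike | nearby quarry blast) = 0.64*0.739 + 0.87*0.261 = 0.472960 + 0.227070 = 0.700030
Restricting to configurations with minor quake present: 0.87*0.261 = 0.227070.
P(minor quake | spike, nearby quarry blast) = 0.227070 / 0.700030 ≈ 0.3244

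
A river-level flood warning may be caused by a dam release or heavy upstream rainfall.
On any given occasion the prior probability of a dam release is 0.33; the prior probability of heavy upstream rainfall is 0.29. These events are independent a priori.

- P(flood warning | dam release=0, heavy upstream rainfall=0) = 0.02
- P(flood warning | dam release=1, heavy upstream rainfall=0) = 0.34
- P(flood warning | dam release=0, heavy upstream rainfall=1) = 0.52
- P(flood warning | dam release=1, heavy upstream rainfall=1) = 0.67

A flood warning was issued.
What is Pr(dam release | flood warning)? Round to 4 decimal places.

Pr(dam release | flood warning) ≈ 0.5653

P(flood warning) = 0.02·0.67·0.71 + 0.52·0.67·0.29 + 0.34·0.33·0.71 + 0.67·0.33·0.29 = 0.009514 + 0.101036 + 0.079662 + 0.064119 = 0.254331
The dam release-present share is 0.079662 + 0.064119 = 0.143781.
P(dam release | flood warning) = 0.143781 / 0.254331 ≈ 0.5653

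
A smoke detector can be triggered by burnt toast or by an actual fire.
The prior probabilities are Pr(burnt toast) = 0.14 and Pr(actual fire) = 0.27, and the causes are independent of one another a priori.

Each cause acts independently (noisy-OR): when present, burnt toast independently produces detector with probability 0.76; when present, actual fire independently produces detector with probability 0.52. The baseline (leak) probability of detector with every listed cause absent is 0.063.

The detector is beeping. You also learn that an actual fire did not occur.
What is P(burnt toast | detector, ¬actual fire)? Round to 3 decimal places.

P(burnt toast | detector, ¬actual fire) ≈ 0.667

Under noisy-OR, P(detector | causes) = 1 − (1−0.063)·∏(1−qᵢ) over the active causes.
By total probability over both values of burnt toast:
  P(detector | ¬actual fire) = 0.063*0.86 + 0.77512*0.14
        = 0.054180 + 0.108517 = 0.162697
Configurations with burnt toast contribute 0.108517, so
  P(burnt toast | detector, ¬actual fire) = 0.108517 / 0.162697 ≈ 0.667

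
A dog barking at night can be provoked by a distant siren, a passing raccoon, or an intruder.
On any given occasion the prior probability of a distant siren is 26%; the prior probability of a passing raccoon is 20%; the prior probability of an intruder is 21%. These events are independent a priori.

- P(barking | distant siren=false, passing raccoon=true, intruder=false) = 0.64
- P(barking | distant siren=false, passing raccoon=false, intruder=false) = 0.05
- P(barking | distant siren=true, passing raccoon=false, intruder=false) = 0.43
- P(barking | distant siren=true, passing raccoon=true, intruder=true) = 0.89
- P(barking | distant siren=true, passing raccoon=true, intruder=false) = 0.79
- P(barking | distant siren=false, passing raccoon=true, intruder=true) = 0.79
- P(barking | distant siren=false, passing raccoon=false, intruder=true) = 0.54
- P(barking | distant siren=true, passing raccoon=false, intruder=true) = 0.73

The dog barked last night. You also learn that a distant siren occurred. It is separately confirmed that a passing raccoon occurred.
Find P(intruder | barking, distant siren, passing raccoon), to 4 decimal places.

P(intruder | barking, distant siren, passing raccoon) ≈ 0.2305

P(barking | distant siren, passing raccoon) = 0.79*0.79 + 0.89*0.21 = 0.624100 + 0.186900 = 0.811000
Of this, 0.186900 comes from 0.89*0.21 (the intruder=true cases).
Hence the posterior is 0.186900/0.811000 ≈ 0.2305.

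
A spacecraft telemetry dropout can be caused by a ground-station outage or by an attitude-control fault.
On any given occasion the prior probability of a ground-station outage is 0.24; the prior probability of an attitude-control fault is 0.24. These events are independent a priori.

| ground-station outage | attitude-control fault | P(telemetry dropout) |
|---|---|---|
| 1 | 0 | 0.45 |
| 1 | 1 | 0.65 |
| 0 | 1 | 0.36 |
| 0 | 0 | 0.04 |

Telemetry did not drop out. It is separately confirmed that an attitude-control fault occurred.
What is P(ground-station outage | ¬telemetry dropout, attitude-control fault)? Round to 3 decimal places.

By total probability over both values of ground-station outage:
  P(¬telemetry dropout | attitude-control fault) = 0.64·0.76 + 0.35·0.24
        = 0.486400 + 0.084000 = 0.570400
Keeping only the ground-station outage-present terms gives 0.084000, so
  P(ground-station outage | ¬telemetry dropout, attitude-control fault) = 0.084000 / 0.570400 ≈ 0.147

P(ground-station outage | ¬telemetry dropout, attitude-control fault) ≈ 0.147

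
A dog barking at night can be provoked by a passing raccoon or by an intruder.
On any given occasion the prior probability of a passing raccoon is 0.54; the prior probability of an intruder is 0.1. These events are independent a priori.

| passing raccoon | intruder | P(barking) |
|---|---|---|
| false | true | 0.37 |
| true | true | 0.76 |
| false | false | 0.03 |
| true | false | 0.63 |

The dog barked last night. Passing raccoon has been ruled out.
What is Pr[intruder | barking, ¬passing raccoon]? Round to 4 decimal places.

P(barking | ¬passing raccoon) = 0.03·0.9 + 0.37·0.1 = 0.027000 + 0.037000 = 0.064000
The intruder-present share is 0.37·0.1 = 0.037000.
Hence the posterior is 0.037000/0.064000 ≈ 0.5781.

Pr[intruder | barking, ¬passing raccoon] ≈ 0.5781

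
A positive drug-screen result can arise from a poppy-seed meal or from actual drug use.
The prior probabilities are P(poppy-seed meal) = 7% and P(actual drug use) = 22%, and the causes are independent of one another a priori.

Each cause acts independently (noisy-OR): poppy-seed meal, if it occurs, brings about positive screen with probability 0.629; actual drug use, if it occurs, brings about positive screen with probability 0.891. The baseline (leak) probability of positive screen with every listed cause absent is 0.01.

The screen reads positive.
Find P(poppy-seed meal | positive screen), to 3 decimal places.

Under noisy-OR, P(positive screen | causes) = 1 − (1−0.01)·∏(1−qᵢ) over the active causes.
P(positive screen) = 0.01*0.93*0.78 + 0.89209*0.93*0.22 + 0.63271*0.07*0.78 + 0.959965*0.07*0.22 = 0.007254 + 0.182522 + 0.034546 + 0.014783 = 0.239105
Restricting to configurations with poppy-seed meal present: 0.034546 + 0.014783 = 0.049329.
Hence the posterior is 0.049329/0.239105 ≈ 0.206.

P(poppy-seed meal | positive screen) ≈ 0.206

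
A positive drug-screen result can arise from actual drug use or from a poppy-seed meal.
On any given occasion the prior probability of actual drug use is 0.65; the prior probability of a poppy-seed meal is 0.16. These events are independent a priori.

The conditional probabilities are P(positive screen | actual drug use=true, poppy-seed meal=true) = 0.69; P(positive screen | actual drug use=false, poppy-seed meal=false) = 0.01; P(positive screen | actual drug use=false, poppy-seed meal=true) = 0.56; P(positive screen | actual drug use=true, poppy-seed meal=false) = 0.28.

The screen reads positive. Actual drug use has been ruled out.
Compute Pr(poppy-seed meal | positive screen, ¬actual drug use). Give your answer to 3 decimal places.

For the numerator, keep only poppy-seed meal=true terms: 0.56*0.16 = 0.089600
Denominator P(positive screen | ¬actual drug use): 0.01*0.84 + 0.56*0.16 = 0.098000
P(poppy-seed meal | positive screen, ¬actual drug use) = 0.089600/0.098000 ≈ 0.914

Pr(poppy-seed meal | positive screen, ¬actual drug use) ≈ 0.914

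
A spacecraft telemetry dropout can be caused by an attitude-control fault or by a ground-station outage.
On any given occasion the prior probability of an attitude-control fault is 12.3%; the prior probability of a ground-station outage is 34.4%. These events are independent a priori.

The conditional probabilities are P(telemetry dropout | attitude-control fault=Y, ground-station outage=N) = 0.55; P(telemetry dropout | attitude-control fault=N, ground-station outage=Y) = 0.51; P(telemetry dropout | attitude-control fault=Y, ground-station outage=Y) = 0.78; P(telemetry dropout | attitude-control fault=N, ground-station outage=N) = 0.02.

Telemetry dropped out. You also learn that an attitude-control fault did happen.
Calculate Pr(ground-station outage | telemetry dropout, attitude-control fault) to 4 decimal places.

Pr(ground-station outage | telemetry dropout, attitude-control fault) ≈ 0.4265

Weight on ground-station outage=true, given the evidence: 0.78·0.344 = 0.268320
The normalizing constant is 0.55·0.656 + 0.78·0.344 = 0.629120
Posterior = 0.268320 / 0.629120 ≈ 0.4265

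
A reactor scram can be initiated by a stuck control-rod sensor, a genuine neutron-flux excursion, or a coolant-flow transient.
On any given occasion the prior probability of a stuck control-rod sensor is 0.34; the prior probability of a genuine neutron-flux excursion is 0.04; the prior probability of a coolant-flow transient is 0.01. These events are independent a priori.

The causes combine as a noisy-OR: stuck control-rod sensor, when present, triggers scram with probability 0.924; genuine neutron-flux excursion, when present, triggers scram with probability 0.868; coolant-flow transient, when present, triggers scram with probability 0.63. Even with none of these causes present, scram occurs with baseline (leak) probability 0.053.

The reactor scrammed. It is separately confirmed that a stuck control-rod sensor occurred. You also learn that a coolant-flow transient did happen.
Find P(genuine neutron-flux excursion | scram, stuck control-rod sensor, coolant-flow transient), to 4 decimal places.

P(genuine neutron-flux excursion | scram, stuck control-rod sensor, coolant-flow transient) ≈ 0.0409

Under noisy-OR, P(scram | causes) = 1 − (1−0.053)·∏(1−qᵢ) over the active causes.
P(scram | stuck control-rod sensor, coolant-flow transient) = 0.97337·0.96 + 0.996485·0.04 = 0.934435 + 0.039859 = 0.974294
Restricting to configurations with genuine neutron-flux excursion present: 0.996485·0.04 = 0.039859.
Hence the posterior is 0.039859/0.974294 ≈ 0.0409.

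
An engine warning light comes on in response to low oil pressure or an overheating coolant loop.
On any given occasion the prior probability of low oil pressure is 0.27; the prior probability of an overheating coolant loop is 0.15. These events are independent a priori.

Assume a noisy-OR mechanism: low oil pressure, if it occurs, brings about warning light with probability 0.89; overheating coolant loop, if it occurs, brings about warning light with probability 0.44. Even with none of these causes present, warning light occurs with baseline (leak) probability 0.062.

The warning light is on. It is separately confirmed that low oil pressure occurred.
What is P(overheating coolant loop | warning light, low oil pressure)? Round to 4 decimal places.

P(overheating coolant loop | warning light, low oil pressure) ≈ 0.1564

Under noisy-OR, P(warning light | causes) = 1 − (1−0.062)·∏(1−qᵢ) over the active causes.
P(warning light | low oil pressure) = 0.89682*0.85 + 0.942219*0.15 = 0.762297 + 0.141333 = 0.903630
Of this, 0.141333 comes from 0.942219*0.15 (the overheating coolant loop=true cases).
P(overheating coolant loop | warning light, low oil pressure) = 0.141333 / 0.903630 ≈ 0.1564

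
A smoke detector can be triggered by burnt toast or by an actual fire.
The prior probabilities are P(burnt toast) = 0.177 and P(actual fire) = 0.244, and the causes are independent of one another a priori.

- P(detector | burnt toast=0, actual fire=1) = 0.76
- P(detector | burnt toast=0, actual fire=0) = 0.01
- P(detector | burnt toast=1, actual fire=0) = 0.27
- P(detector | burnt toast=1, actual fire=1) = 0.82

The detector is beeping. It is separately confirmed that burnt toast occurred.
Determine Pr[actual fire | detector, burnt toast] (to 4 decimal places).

Enumerate both values of actual fire and weight by the priors:
  P(detector | burnt toast) = 0.27·0.756 + 0.82·0.244
        = 0.204120 + 0.200080 = 0.404200
The terms with actual fire present sum to 0.200080, so
  P(actual fire | detector, burnt toast) = 0.200080 / 0.404200 ≈ 0.4950

Pr[actual fire | detector, burnt toast] ≈ 0.4950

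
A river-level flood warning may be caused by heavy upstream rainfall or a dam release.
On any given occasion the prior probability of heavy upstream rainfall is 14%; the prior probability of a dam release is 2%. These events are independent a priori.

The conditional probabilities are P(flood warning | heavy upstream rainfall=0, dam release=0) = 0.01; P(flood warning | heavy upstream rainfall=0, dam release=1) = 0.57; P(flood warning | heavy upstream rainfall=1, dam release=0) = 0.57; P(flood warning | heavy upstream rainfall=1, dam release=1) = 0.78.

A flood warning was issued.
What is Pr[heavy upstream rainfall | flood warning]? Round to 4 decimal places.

Pr[heavy upstream rainfall | flood warning] ≈ 0.8151

Numerator (weight on configurations with heavy upstream rainfall): 0.078204 + 0.002184 = 0.080388
Denominator P(flood warning): 0.01×0.86×0.98 + 0.57×0.86×0.02 + 0.57×0.14×0.98 + 0.78×0.14×0.02 = 0.098620
Posterior = 0.080388 / 0.098620 ≈ 0.8151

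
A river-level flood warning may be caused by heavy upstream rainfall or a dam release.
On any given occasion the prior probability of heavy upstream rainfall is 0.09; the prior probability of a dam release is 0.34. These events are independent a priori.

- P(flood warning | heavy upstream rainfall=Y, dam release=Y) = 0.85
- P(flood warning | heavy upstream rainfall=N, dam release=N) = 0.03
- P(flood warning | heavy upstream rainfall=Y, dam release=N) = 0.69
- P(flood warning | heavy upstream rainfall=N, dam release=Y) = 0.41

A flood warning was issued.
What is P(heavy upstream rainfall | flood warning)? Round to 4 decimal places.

P(flood warning) = 0.03*0.91*0.66 + 0.41*0.91*0.34 + 0.69*0.09*0.66 + 0.85*0.09*0.34 = 0.018018 + 0.126854 + 0.040986 + 0.026010 = 0.211868
The heavy upstream rainfall-present share is 0.040986 + 0.026010 = 0.066996.
So P(heavy upstream rainfall | flood warning) = 0.066996/0.211868 ≈ 0.3162.

P(heavy upstream rainfall | flood warning) ≈ 0.3162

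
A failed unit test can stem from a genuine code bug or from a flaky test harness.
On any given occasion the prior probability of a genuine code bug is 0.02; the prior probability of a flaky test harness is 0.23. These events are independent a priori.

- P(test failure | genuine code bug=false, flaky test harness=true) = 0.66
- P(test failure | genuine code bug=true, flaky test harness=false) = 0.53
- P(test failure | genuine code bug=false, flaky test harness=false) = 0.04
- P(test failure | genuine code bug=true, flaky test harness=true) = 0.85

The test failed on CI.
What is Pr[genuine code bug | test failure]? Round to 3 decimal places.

Weight on genuine code bug=true, given the evidence: 0.008162 + 0.003910 = 0.012072
Normalizer over all consistent configurations: 0.04×0.98×0.77 + 0.66×0.98×0.23 + 0.53×0.02×0.77 + 0.85×0.02×0.23 = 0.191020
P(genuine code bug | test failure) = 0.012072/0.191020 ≈ 0.063

Pr[genuine code bug | test failure] ≈ 0.063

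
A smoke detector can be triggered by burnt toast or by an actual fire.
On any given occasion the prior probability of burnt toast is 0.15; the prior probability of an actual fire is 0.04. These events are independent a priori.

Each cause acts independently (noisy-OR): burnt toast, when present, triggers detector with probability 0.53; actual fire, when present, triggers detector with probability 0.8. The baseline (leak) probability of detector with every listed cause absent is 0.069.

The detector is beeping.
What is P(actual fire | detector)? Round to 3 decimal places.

Under noisy-OR, P(detector | causes) = 1 − (1−0.069)·∏(1−qᵢ) over the active causes.
Enumerate the 4 (burnt toast, actual fire) configurations and weight by the priors:
  P(detector) = 0.069·0.85·0.96 + 0.8138·0.85·0.04 + 0.56243·0.15·0.96 + 0.912486·0.15·0.04
        = 0.056304 + 0.027669 + 0.080990 + 0.005475 = 0.170438
Keeping only the actual fire-present terms gives 0.033144, so
  P(actual fire | detector) = 0.033144 / 0.170438 ≈ 0.194

P(actual fire | detector) ≈ 0.194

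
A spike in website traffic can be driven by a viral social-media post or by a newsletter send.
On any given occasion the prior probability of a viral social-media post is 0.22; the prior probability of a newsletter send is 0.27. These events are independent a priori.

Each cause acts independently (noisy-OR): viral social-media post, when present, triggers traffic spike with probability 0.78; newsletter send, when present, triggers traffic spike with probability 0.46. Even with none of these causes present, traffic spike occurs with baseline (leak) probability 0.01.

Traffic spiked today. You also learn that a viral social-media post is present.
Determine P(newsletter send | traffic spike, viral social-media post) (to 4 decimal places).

P(newsletter send | traffic spike, viral social-media post) ≈ 0.2944

Under noisy-OR, P(traffic spike | causes) = 1 − (1−0.01)·∏(1−qᵢ) over the active causes.
Weight on newsletter send=true, given the evidence: 0.882388×0.27 = 0.238245
Denominator P(traffic spike | viral social-media post): 0.7822×0.73 + 0.882388×0.27 = 0.809251
Posterior = 0.238245 / 0.809251 ≈ 0.2944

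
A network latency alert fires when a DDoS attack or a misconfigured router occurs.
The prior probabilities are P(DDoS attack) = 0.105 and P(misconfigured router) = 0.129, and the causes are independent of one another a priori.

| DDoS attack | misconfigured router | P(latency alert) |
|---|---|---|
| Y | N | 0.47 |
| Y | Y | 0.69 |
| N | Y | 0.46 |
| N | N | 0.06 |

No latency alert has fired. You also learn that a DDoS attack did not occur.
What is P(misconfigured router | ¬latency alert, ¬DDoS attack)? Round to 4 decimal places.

P(misconfigured router | ¬latency alert, ¬DDoS attack) ≈ 0.0784

Sum P(¬latency alert|·) weighted by the priors over both values of misconfigured router:
  P(¬latency alert | ¬DDoS attack) = 0.94×0.871 + 0.54×0.129
        = 0.818740 + 0.069660 = 0.888400
Keeping only the misconfigured router-present terms gives 0.069660, so
  P(misconfigured router | ¬latency alert, ¬DDoS attack) = 0.069660 / 0.888400 ≈ 0.0784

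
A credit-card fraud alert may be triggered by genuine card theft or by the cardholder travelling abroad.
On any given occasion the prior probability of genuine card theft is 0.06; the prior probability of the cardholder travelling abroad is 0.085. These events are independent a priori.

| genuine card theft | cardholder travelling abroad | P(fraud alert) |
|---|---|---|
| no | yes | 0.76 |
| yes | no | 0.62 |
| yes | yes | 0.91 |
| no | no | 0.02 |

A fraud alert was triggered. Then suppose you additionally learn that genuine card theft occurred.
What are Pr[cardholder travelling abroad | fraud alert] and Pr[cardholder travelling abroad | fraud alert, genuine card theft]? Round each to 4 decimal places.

Pr[cardholder travelling abroad | fraud alert] ≈ 0.5606; Pr[cardholder travelling abroad | fraud alert, genuine card theft] ≈ 0.1200

For the numerator, keep only cardholder travelling abroad=true terms: 0.060724 + 0.004641 = 0.065365
The normalizing constant is 0.02×0.94×0.915 + 0.76×0.94×0.085 + 0.62×0.06×0.915 + 0.91×0.06×0.085 = 0.116605
Posterior = 0.065365 / 0.116605 ≈ 0.5606

Now also conditioning on genuine card theft=true:
By total probability over both values of cardholder travelling abroad:
  P(fraud alert | genuine card theft) = 0.62*0.915 + 0.91*0.085
        = 0.567300 + 0.077350 = 0.644650
The terms with cardholder travelling abroad present sum to 0.077350, so
  P(cardholder travelling abroad | fraud alert, genuine card theft) = 0.077350 / 0.644650 ≈ 0.1200
— genuine card theft explains away the evidence for cardholder travelling abroad.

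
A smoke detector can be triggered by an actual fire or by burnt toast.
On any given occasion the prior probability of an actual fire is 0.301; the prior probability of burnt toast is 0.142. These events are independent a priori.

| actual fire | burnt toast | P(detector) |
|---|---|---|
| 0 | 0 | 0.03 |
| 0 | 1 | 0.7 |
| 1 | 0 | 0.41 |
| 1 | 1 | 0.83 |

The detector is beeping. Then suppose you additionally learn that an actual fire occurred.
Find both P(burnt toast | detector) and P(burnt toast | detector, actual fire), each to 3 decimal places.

For the numerator, keep only burnt toast=true terms: 0.069481 + 0.035476 = 0.104957
Denominator P(detector): 0.03×0.699×0.858 + 0.7×0.699×0.142 + 0.41×0.301×0.858 + 0.83×0.301×0.142 = 0.228835
Posterior = 0.104957 / 0.228835 ≈ 0.459

Now condition on the additional information:
Sum P(detector|·) weighted by the priors over both values of burnt toast:
  P(detector | actual fire) = 0.41·0.858 + 0.83·0.142
        = 0.351780 + 0.117860 = 0.469640
Keeping only the burnt toast-present terms gives 0.117860, so
  P(burnt toast | detector, actual fire) = 0.117860 / 0.469640 ≈ 0.251
Conditioning on actual fire lowers the posterior on burnt toast: the classic explaining-away effect in a common-effect structure.

P(burnt toast | detector) ≈ 0.459; P(burnt toast | detector, actual fire) ≈ 0.251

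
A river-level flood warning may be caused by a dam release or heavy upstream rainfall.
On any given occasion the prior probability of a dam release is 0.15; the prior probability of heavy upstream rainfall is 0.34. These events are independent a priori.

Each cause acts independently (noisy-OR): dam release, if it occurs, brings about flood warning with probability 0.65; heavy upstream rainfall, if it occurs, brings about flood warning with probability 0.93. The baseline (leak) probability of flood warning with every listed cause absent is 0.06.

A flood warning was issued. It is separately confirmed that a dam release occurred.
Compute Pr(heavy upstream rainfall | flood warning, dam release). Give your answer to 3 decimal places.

Pr(heavy upstream rainfall | flood warning, dam release) ≈ 0.429

Under noisy-OR, P(flood warning | causes) = 1 − (1−0.06)·∏(1−qᵢ) over the active causes.
By total probability over both values of heavy upstream rainfall:
  P(flood warning | dam release) = 0.671*0.66 + 0.97697*0.34
        = 0.442860 + 0.332170 = 0.775030
The terms with heavy upstream rainfall present sum to 0.332170, so
  P(heavy upstream rainfall | flood warning, dam release) = 0.332170 / 0.775030 ≈ 0.429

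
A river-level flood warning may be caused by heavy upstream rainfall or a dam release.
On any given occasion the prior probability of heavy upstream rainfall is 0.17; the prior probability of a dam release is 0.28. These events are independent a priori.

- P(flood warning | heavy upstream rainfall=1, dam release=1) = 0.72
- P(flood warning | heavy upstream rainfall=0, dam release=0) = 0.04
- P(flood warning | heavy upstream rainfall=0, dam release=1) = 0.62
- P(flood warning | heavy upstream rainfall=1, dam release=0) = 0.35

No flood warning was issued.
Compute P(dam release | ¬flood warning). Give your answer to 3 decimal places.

For the numerator, keep only dam release=true terms: 0.088312 + 0.013328 = 0.101640
Normalizer over all consistent configurations: 0.96·0.83·0.72 + 0.38·0.83·0.28 + 0.65·0.17·0.72 + 0.28·0.17·0.28 = 0.754896
Posterior = 0.101640 / 0.754896 ≈ 0.135

P(dam release | ¬flood warning) ≈ 0.135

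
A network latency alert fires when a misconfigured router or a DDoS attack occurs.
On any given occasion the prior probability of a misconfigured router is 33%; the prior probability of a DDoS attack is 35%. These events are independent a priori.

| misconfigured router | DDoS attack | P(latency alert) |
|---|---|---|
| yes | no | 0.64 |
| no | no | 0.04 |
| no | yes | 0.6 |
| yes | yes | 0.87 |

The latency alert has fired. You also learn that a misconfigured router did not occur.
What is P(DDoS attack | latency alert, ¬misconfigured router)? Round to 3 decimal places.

P(DDoS attack | latency alert, ¬misconfigured router) ≈ 0.890

Numerator (weight on configurations with DDoS attack): 0.6×0.35 = 0.210000
The normalizing constant is 0.04×0.65 + 0.6×0.35 = 0.236000
P(DDoS attack | latency alert, ¬misconfigured router) = 0.210000/0.236000 ≈ 0.890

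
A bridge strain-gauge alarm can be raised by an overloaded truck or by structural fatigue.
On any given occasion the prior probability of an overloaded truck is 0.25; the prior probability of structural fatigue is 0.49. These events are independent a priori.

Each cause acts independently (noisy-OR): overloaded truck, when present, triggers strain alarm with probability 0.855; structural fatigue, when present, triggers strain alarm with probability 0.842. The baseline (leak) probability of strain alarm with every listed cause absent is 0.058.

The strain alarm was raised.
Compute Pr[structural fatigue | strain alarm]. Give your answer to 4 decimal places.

Under noisy-OR, P(strain alarm | causes) = 1 − (1−0.058)·∏(1−qᵢ) over the active causes.
P(strain alarm) = 0.058×0.75×0.51 + 0.851164×0.75×0.49 + 0.86341×0.25×0.51 + 0.978419×0.25×0.49 = 0.022185 + 0.312803 + 0.110085 + 0.119856 = 0.564929
Of this, 0.432659 comes from 0.312803 + 0.119856 (the structural fatigue=true cases).
So P(structural fatigue | strain alarm) = 0.432659/0.564929 ≈ 0.7659.

Pr[structural fatigue | strain alarm] ≈ 0.7659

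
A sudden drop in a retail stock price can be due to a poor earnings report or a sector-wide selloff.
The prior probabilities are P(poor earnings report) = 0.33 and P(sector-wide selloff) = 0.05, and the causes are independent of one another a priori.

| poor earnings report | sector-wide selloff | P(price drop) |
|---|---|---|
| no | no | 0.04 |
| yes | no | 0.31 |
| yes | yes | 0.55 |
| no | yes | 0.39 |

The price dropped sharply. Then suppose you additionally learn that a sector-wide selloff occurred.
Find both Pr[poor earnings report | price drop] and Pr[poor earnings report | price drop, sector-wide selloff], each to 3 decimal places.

Pr[poor earnings report | price drop] ≈ 0.734; Pr[poor earnings report | price drop, sector-wide selloff] ≈ 0.410

P(price drop) = 0.04·0.67·0.95 + 0.39·0.67·0.05 + 0.31·0.33·0.95 + 0.55·0.33·0.05 = 0.025460 + 0.013065 + 0.097185 + 0.009075 = 0.144785
Restricting to configurations with poor earnings report present: 0.097185 + 0.009075 = 0.106260.
P(poor earnings report | price drop) = 0.106260 / 0.144785 ≈ 0.734

Now also conditioning on sector-wide selloff=true:
By total probability over both values of poor earnings report:
  P(price drop | sector-wide selloff) = 0.39×0.67 + 0.55×0.33
        = 0.261300 + 0.181500 = 0.442800
The terms with poor earnings report present sum to 0.181500, so
  P(poor earnings report | price drop, sector-wide selloff) = 0.181500 / 0.442800 ≈ 0.410
This is intercausal reasoning (explaining away): once sector-wide selloff accounts for the price drop, poor earnings report becomes less likely.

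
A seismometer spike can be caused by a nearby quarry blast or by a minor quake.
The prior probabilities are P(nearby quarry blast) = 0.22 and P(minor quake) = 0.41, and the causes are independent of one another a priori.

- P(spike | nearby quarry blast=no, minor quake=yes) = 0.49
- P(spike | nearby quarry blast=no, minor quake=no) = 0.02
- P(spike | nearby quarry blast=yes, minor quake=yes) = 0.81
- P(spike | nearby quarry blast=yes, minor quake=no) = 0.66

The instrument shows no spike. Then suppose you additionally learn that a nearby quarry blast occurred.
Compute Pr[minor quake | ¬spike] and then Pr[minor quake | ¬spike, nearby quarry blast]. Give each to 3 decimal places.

Sum P(¬spike|·) weighted by the priors over the 4 (nearby quarry blast, minor quake) configurations:
  P(¬spike) = 0.98·0.78·0.59 + 0.51·0.78·0.41 + 0.34·0.22·0.59 + 0.19·0.22·0.41
        = 0.450996 + 0.163098 + 0.044132 + 0.017138 = 0.675364
The terms with minor quake present sum to 0.180236, so
  P(minor quake | ¬spike) = 0.180236 / 0.675364 ≈ 0.267

With the extra evidence:
For the numerator, keep only minor quake=true terms: 0.19·0.41 = 0.077900
Normalizer over all consistent configurations: 0.34·0.59 + 0.19·0.41 = 0.278500
P(minor quake | ¬spike, nearby quarry blast) = 0.077900/0.278500 ≈ 0.280

Pr[minor quake | ¬spike] ≈ 0.267; Pr[minor quake | ¬spike, nearby quarry blast] ≈ 0.280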